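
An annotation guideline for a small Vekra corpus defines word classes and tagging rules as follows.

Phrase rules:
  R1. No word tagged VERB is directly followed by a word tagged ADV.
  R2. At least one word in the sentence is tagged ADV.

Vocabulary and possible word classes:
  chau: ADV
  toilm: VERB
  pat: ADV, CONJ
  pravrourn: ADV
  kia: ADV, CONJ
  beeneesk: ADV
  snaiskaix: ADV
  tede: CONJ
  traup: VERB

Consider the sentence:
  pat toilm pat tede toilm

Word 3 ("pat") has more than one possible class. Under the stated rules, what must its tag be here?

CONJ

Candidates per position — 1:pat {ADV,CONJ}; 2:toilm {VERB}; 3:pat {ADV,CONJ}; 4:tede {CONJ}; 5:toilm {VERB}.
Position 3: ADV is ruled out by rule 1; that leaves CONJ.
Position 1: CONJ is ruled out by rule 2; that leaves ADV.
The only consistent sequence is: ADV VERB CONJ CONJ VERB.
Rule-by-rule: rule 1 holds; rule 2 holds.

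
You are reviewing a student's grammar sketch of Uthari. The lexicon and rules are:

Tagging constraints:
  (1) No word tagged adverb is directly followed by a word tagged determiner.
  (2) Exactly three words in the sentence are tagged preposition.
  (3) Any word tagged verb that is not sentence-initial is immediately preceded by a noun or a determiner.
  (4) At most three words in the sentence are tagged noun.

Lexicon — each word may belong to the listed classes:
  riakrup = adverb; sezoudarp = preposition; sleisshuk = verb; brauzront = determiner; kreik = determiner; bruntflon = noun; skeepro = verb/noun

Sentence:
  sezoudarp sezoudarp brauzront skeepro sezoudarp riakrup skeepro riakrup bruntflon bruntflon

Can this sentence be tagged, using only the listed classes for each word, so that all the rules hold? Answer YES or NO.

Candidates per position — 1:sezoudarp {preposition}; 2:sezoudarp {preposition}; 3:brauzront {determiner}; 4:skeepro {verb,noun}; 5:sezoudarp {preposition}; 6:riakrup {adverb}; 7:skeepro {verb,noun}; 8:riakrup {adverb}; 9:bruntflon {noun}; 10:bruntflon {noun}.
One satisfying assignment: preposition preposition determiner verb preposition adverb noun adverb noun noun.
Check: rule 1 holds; rule 2 holds; rule 3 holds; rule 4 holds.

YES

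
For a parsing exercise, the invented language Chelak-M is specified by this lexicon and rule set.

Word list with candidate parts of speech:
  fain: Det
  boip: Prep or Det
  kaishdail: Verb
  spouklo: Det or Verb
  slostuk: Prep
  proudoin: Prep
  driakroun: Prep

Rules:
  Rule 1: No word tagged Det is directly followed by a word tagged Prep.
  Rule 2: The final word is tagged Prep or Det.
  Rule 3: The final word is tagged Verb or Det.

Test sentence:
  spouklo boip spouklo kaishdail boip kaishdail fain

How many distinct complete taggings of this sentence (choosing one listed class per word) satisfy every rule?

12

Candidates per position — 1:spouklo {Det,Verb}; 2:boip {Prep,Det}; 3:spouklo {Det,Verb}; 4:kaishdail {Verb}; 5:boip {Prep,Det}; 6:kaishdail {Verb}; 7:fain {Det}.
There are 16 candidate sequences in total.
Checking each against the rules leaves 12 sequences.
Count = 12.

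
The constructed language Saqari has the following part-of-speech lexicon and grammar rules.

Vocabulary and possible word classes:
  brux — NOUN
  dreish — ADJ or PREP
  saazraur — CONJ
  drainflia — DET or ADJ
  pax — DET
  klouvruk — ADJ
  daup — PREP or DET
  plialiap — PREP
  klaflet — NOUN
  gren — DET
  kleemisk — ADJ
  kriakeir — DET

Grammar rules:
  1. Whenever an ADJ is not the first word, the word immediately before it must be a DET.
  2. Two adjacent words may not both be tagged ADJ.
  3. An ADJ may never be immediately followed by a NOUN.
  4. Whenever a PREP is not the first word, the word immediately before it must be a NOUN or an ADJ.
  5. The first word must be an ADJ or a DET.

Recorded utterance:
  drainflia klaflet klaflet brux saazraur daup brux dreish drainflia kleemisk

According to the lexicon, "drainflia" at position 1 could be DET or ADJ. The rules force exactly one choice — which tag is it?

DET

Candidates per position — 1:drainflia {DET,ADJ}; 2:klaflet {NOUN}; 3:klaflet {NOUN}; 4:brux {NOUN}; 5:saazraur {CONJ}; 6:daup {PREP,DET}; 7:brux {NOUN}; 8:dreish {ADJ,PREP}; 9:drainflia {DET,ADJ}; 10:kleemisk {ADJ}.
Word 1 cannot be ADJ — rule 3 would then fail for every completion. It is DET.
Word 6 cannot be PREP — rule 4 would then fail for every completion. It is DET.
Word 8 cannot be ADJ — rule 1 would then fail for every completion. It is PREP.
Word 9 cannot be ADJ — rule 1 would then fail for every completion. It is DET.
That leaves exactly one tagging: DET NOUN NOUN NOUN CONJ DET NOUN PREP DET ADJ.
Check: rule 1 satisfied; rule 2 satisfied; rule 3 satisfied; rule 4 satisfied; rule 5 satisfied.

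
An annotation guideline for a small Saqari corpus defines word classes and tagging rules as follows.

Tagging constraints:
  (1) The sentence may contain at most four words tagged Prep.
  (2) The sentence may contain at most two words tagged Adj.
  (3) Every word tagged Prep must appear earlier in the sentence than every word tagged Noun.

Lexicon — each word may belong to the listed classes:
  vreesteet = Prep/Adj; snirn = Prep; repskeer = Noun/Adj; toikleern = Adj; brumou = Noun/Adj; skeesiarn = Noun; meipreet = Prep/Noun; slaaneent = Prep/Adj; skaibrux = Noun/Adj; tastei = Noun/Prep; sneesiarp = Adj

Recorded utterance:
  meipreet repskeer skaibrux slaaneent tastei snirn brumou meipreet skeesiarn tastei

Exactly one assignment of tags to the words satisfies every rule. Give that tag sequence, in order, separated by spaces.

Candidates per position — 1:meipreet {Prep,Noun}; 2:repskeer {Noun,Adj}; 3:skaibrux {Noun,Adj}; 4:slaaneent {Prep,Adj}; 5:tastei {Noun,Prep}; 6:snirn {Prep}; 7:brumou {Noun,Adj}; 8:meipreet {Prep,Noun}; 9:skeesiarn {Noun}; 10:tastei {Noun,Prep}.
Position 1: tagging it Noun would leave rule 3 unsatisfiable, so it must be Prep.
Position 2: tagging it Noun would leave rule 3 unsatisfiable, so it must be Adj.
Position 3: tagging it Noun would leave rule 3 unsatisfiable, so it must be Adj.
Position 4: tagging it Adj would leave rule 2 unsatisfiable, so it must be Prep.
Position 5: tagging it Noun would leave rule 3 unsatisfiable, so it must be Prep.
Position 7: tagging it Adj would leave rule 2 unsatisfiable, so it must be Noun.
Position 8: tagging it Prep would leave rule 1 unsatisfiable, so it must be Noun.
Position 10: tagging it Prep would leave rule 1 unsatisfiable, so it must be Noun.
That leaves exactly one tagging: Prep Adj Adj Prep Prep Prep Noun Noun Noun Noun.
Check: rule 1 holds; rule 2 holds; rule 3 holds.

Prep Adj Adj Prep Prep Prep Noun Noun Noun Noun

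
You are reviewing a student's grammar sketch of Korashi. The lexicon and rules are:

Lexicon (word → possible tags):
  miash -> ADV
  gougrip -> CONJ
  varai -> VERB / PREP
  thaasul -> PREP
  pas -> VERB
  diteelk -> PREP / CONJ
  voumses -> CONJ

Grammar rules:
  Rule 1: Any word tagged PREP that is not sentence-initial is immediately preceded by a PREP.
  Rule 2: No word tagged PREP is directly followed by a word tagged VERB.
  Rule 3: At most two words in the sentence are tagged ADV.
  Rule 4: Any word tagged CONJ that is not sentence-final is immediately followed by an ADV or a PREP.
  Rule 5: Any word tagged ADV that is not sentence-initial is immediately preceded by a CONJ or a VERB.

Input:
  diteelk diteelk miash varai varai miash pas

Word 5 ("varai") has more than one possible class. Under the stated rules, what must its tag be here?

Candidates per position — 1:diteelk {PREP,CONJ}; 2:diteelk {PREP,CONJ}; 3:miash {ADV}; 4:varai {VERB,PREP}; 5:varai {VERB,PREP}; 6:miash {ADV}; 7:pas {VERB}.
At position 2, choosing PREP makes rule 5 impossible to satisfy; hence CONJ.
At position 4, choosing PREP makes rule 1 impossible to satisfy; hence VERB.
At position 5, choosing PREP makes rule 1 impossible to satisfy; hence VERB.
At position 1, choosing CONJ makes rule 4 impossible to satisfy; hence PREP.
The only consistent sequence is: PREP CONJ ADV VERB VERB ADV VERB.
Verifying each rule — rule 1 ok; rule 2 ok; rule 3 ok; rule 4 ok; rule 5 ok.

VERB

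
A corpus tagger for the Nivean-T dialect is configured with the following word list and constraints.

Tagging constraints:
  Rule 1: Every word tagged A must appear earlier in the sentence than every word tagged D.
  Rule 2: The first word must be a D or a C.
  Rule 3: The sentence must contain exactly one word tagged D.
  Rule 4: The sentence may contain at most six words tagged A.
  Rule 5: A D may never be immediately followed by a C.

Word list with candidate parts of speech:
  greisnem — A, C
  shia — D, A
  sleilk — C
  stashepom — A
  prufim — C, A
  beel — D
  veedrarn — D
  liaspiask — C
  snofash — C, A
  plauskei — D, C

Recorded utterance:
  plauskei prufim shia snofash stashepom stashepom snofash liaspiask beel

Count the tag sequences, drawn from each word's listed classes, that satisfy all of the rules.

8

Candidates per position — 1:plauskei {D,C}; 2:prufim {C,A}; 3:shia {D,A}; 4:snofash {C,A}; 5:stashepom {A}; 6:stashepom {A}; 7:snofash {C,A}; 8:liaspiask {C}; 9:beel {D}.
There are 32 candidate sequences in total.
Checking each against the rules leaves 8 sequences.
Count = 8.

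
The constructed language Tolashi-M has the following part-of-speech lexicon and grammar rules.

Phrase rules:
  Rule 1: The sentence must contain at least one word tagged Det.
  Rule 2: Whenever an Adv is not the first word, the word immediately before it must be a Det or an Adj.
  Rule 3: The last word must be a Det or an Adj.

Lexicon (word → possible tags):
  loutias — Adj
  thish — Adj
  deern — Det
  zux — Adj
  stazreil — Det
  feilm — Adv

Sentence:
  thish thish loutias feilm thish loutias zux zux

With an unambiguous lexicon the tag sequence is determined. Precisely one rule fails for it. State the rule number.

Fixed tagging: Adj Adj Adj Adv Adj Adj Adj Adj.
Checking each rule: R1 fails, R2 ok, R3 ok.
Only rule 1 fails.

1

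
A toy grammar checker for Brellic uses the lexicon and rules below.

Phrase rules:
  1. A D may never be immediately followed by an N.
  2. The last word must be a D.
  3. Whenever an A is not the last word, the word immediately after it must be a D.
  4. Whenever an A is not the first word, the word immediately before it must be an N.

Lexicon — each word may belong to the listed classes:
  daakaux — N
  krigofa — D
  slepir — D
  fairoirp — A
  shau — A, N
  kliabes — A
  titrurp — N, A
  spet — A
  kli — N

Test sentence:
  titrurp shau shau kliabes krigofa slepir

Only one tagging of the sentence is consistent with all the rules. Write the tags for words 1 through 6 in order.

N N N A D D

Candidates per position — 1:titrurp {N,A}; 2:shau {A,N}; 3:shau {A,N}; 4:kliabes {A}; 5:krigofa {D}; 6:slepir {D}.
At position 1, choosing A makes rule 3 impossible to satisfy; hence N.
At position 2, choosing A makes rule 3 impossible to satisfy; hence N.
At position 3, choosing A makes rule 3 impossible to satisfy; hence N.
The only consistent sequence is: N N N A D D.
Check: rule 1 ✓; rule 2 ✓; rule 3 ✓; rule 4 ✓.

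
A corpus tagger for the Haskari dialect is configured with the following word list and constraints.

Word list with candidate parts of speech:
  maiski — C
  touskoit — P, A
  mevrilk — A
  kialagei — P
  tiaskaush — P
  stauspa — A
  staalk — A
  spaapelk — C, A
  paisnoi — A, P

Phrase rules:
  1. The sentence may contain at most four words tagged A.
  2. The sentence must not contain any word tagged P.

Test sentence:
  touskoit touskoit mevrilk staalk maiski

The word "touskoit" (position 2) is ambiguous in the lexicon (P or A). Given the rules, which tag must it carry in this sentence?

Candidates per position — 1:touskoit {P,A}; 2:touskoit {P,A}; 3:mevrilk {A}; 4:staalk {A}; 5:maiski {C}.
At position 1, choosing P makes rule 2 impossible to satisfy; hence A.
At position 2, choosing P makes rule 2 impossible to satisfy; hence A.
So the tagging must be: A A A A C.
Verifying each rule — rule 1 holds; rule 2 holds.

A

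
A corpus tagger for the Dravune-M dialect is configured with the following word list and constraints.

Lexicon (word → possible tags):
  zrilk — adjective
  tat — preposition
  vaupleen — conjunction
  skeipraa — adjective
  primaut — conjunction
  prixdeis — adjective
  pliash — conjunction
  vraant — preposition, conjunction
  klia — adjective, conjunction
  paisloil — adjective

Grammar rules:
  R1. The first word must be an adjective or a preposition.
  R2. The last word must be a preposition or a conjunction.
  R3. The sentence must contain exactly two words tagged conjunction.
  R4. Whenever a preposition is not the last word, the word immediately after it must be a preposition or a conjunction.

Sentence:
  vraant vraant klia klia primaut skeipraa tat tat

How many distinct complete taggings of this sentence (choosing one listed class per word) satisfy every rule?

2

Candidates per position — 1:vraant {preposition,conjunction}; 2:vraant {preposition,conjunction}; 3:klia {adjective,conjunction}; 4:klia {adjective,conjunction}; 5:primaut {conjunction}; 6:skeipraa {adjective}; 7:tat {preposition}; 8:tat {preposition}.
There are 16 candidate sequences in total.
The sequences that satisfy every rule: preposition preposition conjunction adjective conjunction adjective preposition preposition; preposition conjunction adjective adjective conjunction adjective preposition preposition.
Count = 2.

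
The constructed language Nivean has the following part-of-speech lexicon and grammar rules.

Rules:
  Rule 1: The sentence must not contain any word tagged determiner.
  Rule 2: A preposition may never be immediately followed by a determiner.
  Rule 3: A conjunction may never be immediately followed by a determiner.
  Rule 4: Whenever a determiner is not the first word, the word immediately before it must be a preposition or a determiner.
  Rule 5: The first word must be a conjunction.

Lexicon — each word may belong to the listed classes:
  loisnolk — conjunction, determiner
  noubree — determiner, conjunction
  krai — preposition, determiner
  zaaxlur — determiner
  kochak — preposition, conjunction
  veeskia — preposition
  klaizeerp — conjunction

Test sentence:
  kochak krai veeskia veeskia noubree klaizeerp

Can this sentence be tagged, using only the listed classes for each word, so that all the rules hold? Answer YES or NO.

YES

Candidates per position — 1:kochak {preposition,conjunction}; 2:krai {preposition,determiner}; 3:veeskia {preposition}; 4:veeskia {preposition}; 5:noubree {determiner,conjunction}; 6:klaizeerp {conjunction}.
One satisfying assignment: conjunction preposition preposition preposition conjunction conjunction.
Rule-by-rule: rule 1 satisfied; rule 2 satisfied; rule 3 satisfied; rule 4 satisfied; rule 5 satisfied.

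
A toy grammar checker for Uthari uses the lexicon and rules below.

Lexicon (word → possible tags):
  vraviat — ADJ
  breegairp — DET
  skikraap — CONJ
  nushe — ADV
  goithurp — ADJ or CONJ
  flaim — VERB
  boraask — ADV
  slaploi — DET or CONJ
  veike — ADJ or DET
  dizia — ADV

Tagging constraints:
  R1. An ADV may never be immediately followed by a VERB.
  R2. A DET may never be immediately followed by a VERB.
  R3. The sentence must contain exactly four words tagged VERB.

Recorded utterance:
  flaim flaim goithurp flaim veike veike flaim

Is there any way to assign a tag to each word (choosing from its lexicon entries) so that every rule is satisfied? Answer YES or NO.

YES

Candidates per position — 1:flaim {VERB}; 2:flaim {VERB}; 3:goithurp {ADJ,CONJ}; 4:flaim {VERB}; 5:veike {ADJ,DET}; 6:veike {ADJ,DET}; 7:flaim {VERB}.
One satisfying assignment: VERB VERB CONJ VERB DET ADJ VERB.
Verifying each rule — rule 1 ✓; rule 2 ✓; rule 3 ✓.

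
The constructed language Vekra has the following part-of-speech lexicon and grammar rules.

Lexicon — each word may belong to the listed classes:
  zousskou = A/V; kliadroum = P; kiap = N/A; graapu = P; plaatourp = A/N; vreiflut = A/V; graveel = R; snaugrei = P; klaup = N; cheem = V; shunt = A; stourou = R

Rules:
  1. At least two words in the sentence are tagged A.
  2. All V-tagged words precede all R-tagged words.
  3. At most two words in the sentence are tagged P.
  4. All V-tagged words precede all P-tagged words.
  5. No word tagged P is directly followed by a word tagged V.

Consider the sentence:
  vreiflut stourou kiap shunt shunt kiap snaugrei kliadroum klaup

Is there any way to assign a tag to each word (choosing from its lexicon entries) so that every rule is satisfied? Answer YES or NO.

Candidates per position — 1:vreiflut {A,V}; 2:stourou {R}; 3:kiap {N,A}; 4:shunt {A}; 5:shunt {A}; 6:kiap {N,A}; 7:snaugrei {P}; 8:kliadroum {P}; 9:klaup {N}.
One satisfying assignment: A R N A A A P P N.
Verifying each rule — rule 1 satisfied; rule 2 satisfied; rule 3 satisfied; rule 4 satisfied; rule 5 satisfied.

YES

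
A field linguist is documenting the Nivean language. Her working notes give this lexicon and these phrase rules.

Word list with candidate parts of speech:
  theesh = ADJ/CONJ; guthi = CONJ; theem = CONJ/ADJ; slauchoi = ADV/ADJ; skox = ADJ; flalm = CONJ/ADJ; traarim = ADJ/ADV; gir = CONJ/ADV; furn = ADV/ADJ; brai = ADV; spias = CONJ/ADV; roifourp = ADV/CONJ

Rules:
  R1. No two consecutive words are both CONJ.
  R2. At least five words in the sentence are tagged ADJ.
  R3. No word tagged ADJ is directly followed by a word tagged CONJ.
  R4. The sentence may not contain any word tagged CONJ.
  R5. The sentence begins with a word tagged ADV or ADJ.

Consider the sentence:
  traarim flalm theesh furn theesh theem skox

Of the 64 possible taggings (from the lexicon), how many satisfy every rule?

Candidates per position — 1:traarim {ADJ,ADV}; 2:flalm {CONJ,ADJ}; 3:theesh {ADJ,CONJ}; 4:furn {ADV,ADJ}; 5:theesh {ADJ,CONJ}; 6:theem {CONJ,ADJ}; 7:skox {ADJ}.
There are 64 candidate sequences in total.
The sequences that satisfy every rule: ADJ ADJ ADJ ADV ADJ ADJ ADJ; ADJ ADJ ADJ ADJ ADJ ADJ ADJ; ADV ADJ ADJ ADV ADJ ADJ ADJ; ADV ADJ ADJ ADJ ADJ ADJ ADJ.
Count = 4.

4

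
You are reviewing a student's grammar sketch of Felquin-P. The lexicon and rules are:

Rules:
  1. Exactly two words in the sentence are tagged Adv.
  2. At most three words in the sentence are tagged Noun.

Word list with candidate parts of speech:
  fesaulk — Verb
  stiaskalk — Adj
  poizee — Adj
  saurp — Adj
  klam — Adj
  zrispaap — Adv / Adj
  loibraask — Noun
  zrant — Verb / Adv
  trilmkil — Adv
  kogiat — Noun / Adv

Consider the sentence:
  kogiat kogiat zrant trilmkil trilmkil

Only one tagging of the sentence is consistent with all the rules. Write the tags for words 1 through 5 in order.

Noun Noun Verb Adv Adv

Candidates per position — 1:kogiat {Noun,Adv}; 2:kogiat {Noun,Adv}; 3:zrant {Verb,Adv}; 4:trilmkil {Adv}; 5:trilmkil {Adv}.
Position 1: tagging it Adv would leave rule 1 unsatisfiable, so it must be Noun.
Position 2: tagging it Adv would leave rule 1 unsatisfiable, so it must be Noun.
Position 3: tagging it Adv would leave rule 1 unsatisfiable, so it must be Verb.
So the tagging must be: Noun Noun Verb Adv Adv.
Checking: rule 1 ✓; rule 2 ✓.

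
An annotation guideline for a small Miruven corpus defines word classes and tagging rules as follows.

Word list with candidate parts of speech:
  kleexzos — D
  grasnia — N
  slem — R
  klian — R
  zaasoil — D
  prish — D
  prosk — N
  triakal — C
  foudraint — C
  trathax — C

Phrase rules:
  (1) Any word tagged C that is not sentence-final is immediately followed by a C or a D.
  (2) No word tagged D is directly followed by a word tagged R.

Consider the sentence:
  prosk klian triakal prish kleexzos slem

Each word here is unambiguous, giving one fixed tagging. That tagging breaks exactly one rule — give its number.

2

Fixed tagging: N R C D D R.
Rule check: R1 holds, R2 violated.
Only rule 2 fails.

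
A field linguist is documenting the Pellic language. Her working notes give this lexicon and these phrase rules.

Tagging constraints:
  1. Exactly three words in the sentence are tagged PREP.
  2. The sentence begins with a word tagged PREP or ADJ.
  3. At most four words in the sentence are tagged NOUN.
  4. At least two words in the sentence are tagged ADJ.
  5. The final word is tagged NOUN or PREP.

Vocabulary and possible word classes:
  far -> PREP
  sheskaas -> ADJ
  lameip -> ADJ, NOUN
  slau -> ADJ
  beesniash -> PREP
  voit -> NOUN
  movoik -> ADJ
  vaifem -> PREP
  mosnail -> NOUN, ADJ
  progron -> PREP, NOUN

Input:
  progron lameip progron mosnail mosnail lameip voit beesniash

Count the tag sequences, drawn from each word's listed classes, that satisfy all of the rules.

11

Candidates per position — 1:progron {PREP,NOUN}; 2:lameip {ADJ,NOUN}; 3:progron {PREP,NOUN}; 4:mosnail {NOUN,ADJ}; 5:mosnail {NOUN,ADJ}; 6:lameip {ADJ,NOUN}; 7:voit {NOUN}; 8:beesniash {PREP}.
There are 64 candidate sequences in total.
Checking each against the rules leaves 11 sequences.
Count = 11.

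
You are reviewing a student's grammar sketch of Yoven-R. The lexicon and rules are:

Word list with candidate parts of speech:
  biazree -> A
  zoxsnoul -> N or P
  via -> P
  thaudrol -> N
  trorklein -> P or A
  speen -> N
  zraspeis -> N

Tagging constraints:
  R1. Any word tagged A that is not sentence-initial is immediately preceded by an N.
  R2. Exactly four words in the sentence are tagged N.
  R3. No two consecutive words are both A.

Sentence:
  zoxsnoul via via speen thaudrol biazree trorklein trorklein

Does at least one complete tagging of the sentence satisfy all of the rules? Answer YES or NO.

NO

Candidates per position — 1:zoxsnoul {N,P}; 2:via {P}; 3:via {P}; 4:speen {N}; 5:thaudrol {N}; 6:biazree {A}; 7:trorklein {P,A}; 8:trorklein {P,A}.
Rule 2 cannot be satisfied by any choice of tags from the lexicon.
So there is no consistent tagging.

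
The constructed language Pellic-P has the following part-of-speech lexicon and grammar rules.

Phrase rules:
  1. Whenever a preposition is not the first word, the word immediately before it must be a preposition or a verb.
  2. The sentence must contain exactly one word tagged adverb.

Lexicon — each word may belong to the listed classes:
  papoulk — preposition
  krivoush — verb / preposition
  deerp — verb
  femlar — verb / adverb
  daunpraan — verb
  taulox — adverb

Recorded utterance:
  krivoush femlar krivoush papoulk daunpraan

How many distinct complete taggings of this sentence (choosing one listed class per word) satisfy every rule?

Candidates per position — 1:krivoush {verb,preposition}; 2:femlar {verb,adverb}; 3:krivoush {verb,preposition}; 4:papoulk {preposition}; 5:daunpraan {verb}.
There are 8 candidate sequences in total.
The sequences that satisfy every rule: verb adverb verb preposition verb; preposition adverb verb preposition verb.
Count = 2.

2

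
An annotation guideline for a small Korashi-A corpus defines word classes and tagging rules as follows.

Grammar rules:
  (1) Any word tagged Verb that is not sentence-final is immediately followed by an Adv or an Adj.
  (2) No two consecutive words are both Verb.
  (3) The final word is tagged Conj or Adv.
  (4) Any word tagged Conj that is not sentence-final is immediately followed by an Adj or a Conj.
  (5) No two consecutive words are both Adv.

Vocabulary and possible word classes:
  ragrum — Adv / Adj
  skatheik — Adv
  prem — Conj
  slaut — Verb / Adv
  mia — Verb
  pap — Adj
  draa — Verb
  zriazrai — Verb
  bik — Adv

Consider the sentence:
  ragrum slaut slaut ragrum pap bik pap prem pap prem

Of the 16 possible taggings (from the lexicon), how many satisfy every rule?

4

Candidates per position — 1:ragrum {Adv,Adj}; 2:slaut {Verb,Adv}; 3:slaut {Verb,Adv}; 4:ragrum {Adv,Adj}; 5:pap {Adj}; 6:bik {Adv}; 7:pap {Adj}; 8:prem {Conj}; 9:pap {Adj}; 10:prem {Conj}.
There are 16 candidate sequences in total.
The sequences that satisfy every rule: Adv Verb Adv Adj Adj Adv Adj Conj Adj Conj; Adj Verb Adv Adj Adj Adv Adj Conj Adj Conj; Adj Adv Verb Adv Adj Adv Adj Conj Adj Conj; Adj Adv Verb Adj Adj Adv Adj Conj Adj Conj.
Count = 4.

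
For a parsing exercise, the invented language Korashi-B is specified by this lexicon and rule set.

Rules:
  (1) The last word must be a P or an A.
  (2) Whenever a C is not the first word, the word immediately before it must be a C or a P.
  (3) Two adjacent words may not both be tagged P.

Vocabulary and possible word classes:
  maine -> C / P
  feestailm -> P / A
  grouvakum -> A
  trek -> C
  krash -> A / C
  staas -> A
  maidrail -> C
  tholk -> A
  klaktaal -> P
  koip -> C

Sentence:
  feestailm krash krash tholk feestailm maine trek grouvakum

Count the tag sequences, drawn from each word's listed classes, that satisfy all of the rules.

Candidates per position — 1:feestailm {P,A}; 2:krash {A,C}; 3:krash {A,C}; 4:tholk {A}; 5:feestailm {P,A}; 6:maine {C,P}; 7:trek {C}; 8:grouvakum {A}.
There are 32 candidate sequences in total.
Checking each against the rules leaves 8 sequences.
Count = 8.

8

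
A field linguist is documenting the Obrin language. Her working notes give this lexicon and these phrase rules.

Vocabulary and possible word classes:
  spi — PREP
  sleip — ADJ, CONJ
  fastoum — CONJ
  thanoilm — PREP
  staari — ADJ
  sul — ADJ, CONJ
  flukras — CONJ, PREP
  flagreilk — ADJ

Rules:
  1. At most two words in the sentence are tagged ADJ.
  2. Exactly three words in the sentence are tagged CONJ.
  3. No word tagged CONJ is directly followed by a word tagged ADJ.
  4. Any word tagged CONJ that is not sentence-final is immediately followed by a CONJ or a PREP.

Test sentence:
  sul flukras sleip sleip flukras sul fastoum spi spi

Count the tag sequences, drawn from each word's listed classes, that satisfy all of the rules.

4

Candidates per position — 1:sul {ADJ,CONJ}; 2:flukras {CONJ,PREP}; 3:sleip {ADJ,CONJ}; 4:sleip {ADJ,CONJ}; 5:flukras {CONJ,PREP}; 6:sul {ADJ,CONJ}; 7:fastoum {CONJ}; 8:spi {PREP}; 9:spi {PREP}.
There are 64 candidate sequences in total.
The sequences that satisfy every rule: ADJ PREP ADJ CONJ PREP CONJ CONJ PREP PREP; ADJ PREP CONJ CONJ PREP ADJ CONJ PREP PREP; CONJ PREP ADJ ADJ PREP CONJ CONJ PREP PREP; CONJ PREP ADJ CONJ PREP ADJ CONJ PREP PREP.
Count = 4.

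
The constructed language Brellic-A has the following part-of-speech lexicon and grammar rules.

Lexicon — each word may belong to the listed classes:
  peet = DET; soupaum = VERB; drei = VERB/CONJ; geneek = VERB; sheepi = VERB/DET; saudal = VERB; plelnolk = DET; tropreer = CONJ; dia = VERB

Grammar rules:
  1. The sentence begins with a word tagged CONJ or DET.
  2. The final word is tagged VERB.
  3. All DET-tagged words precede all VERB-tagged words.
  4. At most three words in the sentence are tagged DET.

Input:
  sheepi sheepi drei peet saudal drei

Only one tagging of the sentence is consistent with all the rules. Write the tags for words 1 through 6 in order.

Candidates per position — 1:sheepi {VERB,DET}; 2:sheepi {VERB,DET}; 3:drei {VERB,CONJ}; 4:peet {DET}; 5:saudal {VERB}; 6:drei {VERB,CONJ}.
Position 1: VERB is ruled out by rule 1; that leaves DET.
Position 2: VERB is ruled out by rule 3; that leaves DET.
Position 3: VERB is ruled out by rule 3; that leaves CONJ.
Position 6: CONJ is ruled out by rule 2; that leaves VERB.
The only consistent sequence is: DET DET CONJ DET VERB VERB.
Checking: rule 1 holds; rule 2 holds; rule 3 holds; rule 4 holds.

DET DET CONJ DET VERB VERB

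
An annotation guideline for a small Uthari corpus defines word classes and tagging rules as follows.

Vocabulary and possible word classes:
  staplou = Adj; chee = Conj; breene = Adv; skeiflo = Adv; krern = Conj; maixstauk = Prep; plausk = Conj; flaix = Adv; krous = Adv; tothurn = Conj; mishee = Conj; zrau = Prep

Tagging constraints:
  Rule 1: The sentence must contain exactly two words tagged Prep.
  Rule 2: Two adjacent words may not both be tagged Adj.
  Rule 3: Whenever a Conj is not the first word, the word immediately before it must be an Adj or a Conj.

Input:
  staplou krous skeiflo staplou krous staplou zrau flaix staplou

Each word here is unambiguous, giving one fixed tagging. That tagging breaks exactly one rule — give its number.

1

Fixed tagging: Adj Adv Adv Adj Adv Adj Prep Adv Adj.
Rule check: R1 fail, R2 pass, R3 pass.
Only rule 1 fails.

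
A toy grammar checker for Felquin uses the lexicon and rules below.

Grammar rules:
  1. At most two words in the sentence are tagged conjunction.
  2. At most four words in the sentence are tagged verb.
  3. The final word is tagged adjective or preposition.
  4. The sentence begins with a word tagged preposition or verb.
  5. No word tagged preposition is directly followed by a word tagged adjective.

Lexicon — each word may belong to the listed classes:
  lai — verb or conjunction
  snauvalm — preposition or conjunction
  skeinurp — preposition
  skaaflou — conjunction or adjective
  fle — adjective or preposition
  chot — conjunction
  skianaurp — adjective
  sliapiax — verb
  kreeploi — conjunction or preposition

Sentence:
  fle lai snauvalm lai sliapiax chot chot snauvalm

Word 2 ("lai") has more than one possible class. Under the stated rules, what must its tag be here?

Candidates per position — 1:fle {adjective,preposition}; 2:lai {verb,conjunction}; 3:snauvalm {preposition,conjunction}; 4:lai {verb,conjunction}; 5:sliapiax {verb}; 6:chot {conjunction}; 7:chot {conjunction}; 8:snauvalm {preposition,conjunction}.
Position 1: adjective is ruled out by rule 4; that leaves preposition.
Position 2: conjunction is ruled out by rule 1; that leaves verb.
Position 3: conjunction is ruled out by rule 1; that leaves preposition.
Position 4: conjunction is ruled out by rule 1; that leaves verb.
Position 8: conjunction is ruled out by rule 1; that leaves preposition.
That leaves exactly one tagging: preposition verb preposition verb verb conjunction conjunction preposition.
Checking: rule 1 ok; rule 2 ok; rule 3 ok; rule 4 ok; rule 5 ok.

verb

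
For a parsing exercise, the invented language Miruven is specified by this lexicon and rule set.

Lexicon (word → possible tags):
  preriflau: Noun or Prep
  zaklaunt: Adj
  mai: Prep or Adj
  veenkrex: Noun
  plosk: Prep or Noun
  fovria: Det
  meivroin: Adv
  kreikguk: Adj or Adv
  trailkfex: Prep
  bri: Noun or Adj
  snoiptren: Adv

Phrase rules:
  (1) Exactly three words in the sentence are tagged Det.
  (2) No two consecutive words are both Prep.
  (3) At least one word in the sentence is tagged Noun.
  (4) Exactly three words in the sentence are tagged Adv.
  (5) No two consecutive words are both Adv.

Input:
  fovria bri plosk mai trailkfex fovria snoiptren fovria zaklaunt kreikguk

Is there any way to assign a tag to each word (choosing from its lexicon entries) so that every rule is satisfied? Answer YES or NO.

Candidates per position — 1:fovria {Det}; 2:bri {Noun,Adj}; 3:plosk {Prep,Noun}; 4:mai {Prep,Adj}; 5:trailkfex {Prep}; 6:fovria {Det}; 7:snoiptren {Adv}; 8:fovria {Det}; 9:zaklaunt {Adj}; 10:kreikguk {Adj,Adv}.
Rule 4 cannot be satisfied by any choice of tags from the lexicon.
So there is no consistent tagging.

NO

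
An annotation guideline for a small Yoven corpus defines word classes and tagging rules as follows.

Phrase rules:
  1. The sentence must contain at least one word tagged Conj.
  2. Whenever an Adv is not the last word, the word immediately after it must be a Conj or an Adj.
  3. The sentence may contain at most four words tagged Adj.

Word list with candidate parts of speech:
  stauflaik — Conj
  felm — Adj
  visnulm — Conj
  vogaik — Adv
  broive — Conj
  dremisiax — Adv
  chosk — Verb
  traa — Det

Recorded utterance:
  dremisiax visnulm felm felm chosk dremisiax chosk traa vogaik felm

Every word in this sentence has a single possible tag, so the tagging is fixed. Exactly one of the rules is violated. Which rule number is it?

Fixed tagging: Adv Conj Adj Adj Verb Adv Verb Det Adv Adj.
Checking each rule: R1 holds, R2 violated, R3 holds.
Only rule 2 fails.

2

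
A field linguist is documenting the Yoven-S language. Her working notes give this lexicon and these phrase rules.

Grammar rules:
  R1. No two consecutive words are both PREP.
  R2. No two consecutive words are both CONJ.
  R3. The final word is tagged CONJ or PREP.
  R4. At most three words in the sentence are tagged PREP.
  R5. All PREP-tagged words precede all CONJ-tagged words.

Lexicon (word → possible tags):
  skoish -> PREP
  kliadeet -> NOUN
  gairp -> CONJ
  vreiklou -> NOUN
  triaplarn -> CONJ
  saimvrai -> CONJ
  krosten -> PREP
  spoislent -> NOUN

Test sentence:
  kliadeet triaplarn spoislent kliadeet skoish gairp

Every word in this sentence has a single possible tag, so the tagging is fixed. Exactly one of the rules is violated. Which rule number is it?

Fixed tagging: NOUN CONJ NOUN NOUN PREP CONJ.
Rule check: R1 ✓, R2 ✓, R3 ✓, R4 ✓, R5 ✗.
Only rule 5 fails.

5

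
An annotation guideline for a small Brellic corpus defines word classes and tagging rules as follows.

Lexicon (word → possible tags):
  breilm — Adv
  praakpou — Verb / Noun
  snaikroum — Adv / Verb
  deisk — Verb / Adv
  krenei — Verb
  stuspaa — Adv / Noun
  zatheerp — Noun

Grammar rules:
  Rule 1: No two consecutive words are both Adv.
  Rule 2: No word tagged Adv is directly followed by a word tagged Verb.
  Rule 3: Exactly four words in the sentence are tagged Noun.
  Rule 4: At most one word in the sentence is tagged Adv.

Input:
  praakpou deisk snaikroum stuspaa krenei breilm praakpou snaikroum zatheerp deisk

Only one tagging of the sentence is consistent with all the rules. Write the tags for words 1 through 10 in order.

Noun Verb Verb Noun Verb Adv Noun Verb Noun Verb

Candidates per position — 1:praakpou {Verb,Noun}; 2:deisk {Verb,Adv}; 3:snaikroum {Adv,Verb}; 4:stuspaa {Adv,Noun}; 5:krenei {Verb}; 6:breilm {Adv}; 7:praakpou {Verb,Noun}; 8:snaikroum {Adv,Verb}; 9:zatheerp {Noun}; 10:deisk {Verb,Adv}.
Position 1: Verb is ruled out by rule 3; that leaves Noun.
Position 2: Adv is ruled out by rule 4; that leaves Verb.
Position 3: Adv is ruled out by rule 4; that leaves Verb.
Position 4: Adv is ruled out by rule 2; that leaves Noun.
Position 7: Verb is ruled out by rule 2; that leaves Noun.
Position 8: Adv is ruled out by rule 4; that leaves Verb.
Position 10: Adv is ruled out by rule 4; that leaves Verb.
The unique satisfying tagging is: Noun Verb Verb Noun Verb Adv Noun Verb Noun Verb.
Rule-by-rule: rule 1 holds; rule 2 holds; rule 3 holds; rule 4 holds.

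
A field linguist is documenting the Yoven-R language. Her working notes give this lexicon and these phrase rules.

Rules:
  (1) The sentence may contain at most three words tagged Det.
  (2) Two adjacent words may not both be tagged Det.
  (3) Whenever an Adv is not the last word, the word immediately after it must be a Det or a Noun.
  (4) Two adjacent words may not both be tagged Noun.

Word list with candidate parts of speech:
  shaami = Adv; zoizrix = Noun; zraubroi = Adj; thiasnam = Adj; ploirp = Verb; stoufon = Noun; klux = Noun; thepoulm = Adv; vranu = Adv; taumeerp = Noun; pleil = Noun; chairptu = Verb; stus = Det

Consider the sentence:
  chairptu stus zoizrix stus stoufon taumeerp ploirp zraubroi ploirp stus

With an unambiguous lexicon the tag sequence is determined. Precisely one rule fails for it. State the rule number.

4

Fixed tagging: Verb Det Noun Det Noun Noun Verb Adj Verb Det.
Applying the rules: R1 pass, R2 pass, R3 pass, R4 fail.
Only rule 4 fails.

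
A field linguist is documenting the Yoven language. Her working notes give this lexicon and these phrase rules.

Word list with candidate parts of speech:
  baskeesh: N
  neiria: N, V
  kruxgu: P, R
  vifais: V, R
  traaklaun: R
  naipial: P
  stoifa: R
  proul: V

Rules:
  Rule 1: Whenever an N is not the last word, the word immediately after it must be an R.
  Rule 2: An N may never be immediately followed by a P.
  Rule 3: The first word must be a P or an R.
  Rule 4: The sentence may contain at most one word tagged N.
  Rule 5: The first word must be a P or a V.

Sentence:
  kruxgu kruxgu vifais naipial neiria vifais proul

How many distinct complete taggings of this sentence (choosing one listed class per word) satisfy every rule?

Candidates per position — 1:kruxgu {P,R}; 2:kruxgu {P,R}; 3:vifais {V,R}; 4:naipial {P}; 5:neiria {N,V}; 6:vifais {V,R}; 7:proul {V}.
There are 32 candidate sequences in total.
Checking each against the rules leaves 12 sequences.
Count = 12.

12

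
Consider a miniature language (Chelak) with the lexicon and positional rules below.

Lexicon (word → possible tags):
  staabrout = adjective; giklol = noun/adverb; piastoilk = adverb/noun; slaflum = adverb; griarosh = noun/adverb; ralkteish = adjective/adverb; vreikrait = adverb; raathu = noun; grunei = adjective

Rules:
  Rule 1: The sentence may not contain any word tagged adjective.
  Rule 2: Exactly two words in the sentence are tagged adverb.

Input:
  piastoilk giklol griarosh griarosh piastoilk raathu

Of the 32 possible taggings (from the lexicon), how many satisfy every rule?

10

Candidates per position — 1:piastoilk {adverb,noun}; 2:giklol {noun,adverb}; 3:griarosh {noun,adverb}; 4:griarosh {noun,adverb}; 5:piastoilk {adverb,noun}; 6:raathu {noun}.
There are 32 candidate sequences in total.
Checking each against the rules leaves 10 sequences.
Count = 10.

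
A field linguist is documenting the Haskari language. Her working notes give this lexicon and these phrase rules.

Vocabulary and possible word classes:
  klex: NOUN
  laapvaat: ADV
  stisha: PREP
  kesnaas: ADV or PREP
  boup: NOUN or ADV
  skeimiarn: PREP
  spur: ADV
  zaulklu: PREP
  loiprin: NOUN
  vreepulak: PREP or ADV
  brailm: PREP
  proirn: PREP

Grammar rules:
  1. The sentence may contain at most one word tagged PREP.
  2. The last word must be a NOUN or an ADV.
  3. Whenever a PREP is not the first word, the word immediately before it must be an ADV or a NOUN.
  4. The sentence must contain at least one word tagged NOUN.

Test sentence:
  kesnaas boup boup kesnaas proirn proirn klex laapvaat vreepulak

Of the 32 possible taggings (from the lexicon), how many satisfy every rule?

0

Candidates per position — 1:kesnaas {ADV,PREP}; 2:boup {NOUN,ADV}; 3:boup {NOUN,ADV}; 4:kesnaas {ADV,PREP}; 5:proirn {PREP}; 6:proirn {PREP}; 7:klex {NOUN}; 8:laapvaat {ADV}; 9:vreepulak {PREP,ADV}.
There are 32 candidate sequences in total.
Rule 1 cannot be satisfied by any choice of tags from the lexicon.
So there is no consistent tagging.
Count = 0.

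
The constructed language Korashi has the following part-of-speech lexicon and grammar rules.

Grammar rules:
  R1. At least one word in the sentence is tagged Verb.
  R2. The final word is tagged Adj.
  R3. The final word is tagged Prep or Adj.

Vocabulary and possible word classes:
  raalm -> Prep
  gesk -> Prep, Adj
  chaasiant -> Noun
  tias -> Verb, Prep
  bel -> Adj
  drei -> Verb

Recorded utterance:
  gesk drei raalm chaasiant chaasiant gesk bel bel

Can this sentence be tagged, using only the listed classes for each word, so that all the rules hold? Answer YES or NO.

Candidates per position — 1:gesk {Prep,Adj}; 2:drei {Verb}; 3:raalm {Prep}; 4:chaasiant {Noun}; 5:chaasiant {Noun}; 6:gesk {Prep,Adj}; 7:bel {Adj}; 8:bel {Adj}.
One satisfying assignment: Adj Verb Prep Noun Noun Adj Adj Adj.
Verifying each rule — rule 1 ✓; rule 2 ✓; rule 3 ✓.

YES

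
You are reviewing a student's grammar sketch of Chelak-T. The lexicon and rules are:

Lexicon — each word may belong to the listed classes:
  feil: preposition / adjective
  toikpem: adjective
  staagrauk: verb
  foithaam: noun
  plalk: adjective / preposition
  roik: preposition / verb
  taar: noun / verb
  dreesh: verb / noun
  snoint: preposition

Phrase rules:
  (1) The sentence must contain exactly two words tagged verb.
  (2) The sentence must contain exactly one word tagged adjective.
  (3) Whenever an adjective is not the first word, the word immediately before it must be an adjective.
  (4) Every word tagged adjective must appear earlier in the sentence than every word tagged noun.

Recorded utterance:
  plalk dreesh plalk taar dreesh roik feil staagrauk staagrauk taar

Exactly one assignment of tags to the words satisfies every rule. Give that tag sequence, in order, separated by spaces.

adjective noun preposition noun noun preposition preposition verb verb noun

Candidates per position — 1:plalk {adjective,preposition}; 2:dreesh {verb,noun}; 3:plalk {adjective,preposition}; 4:taar {noun,verb}; 5:dreesh {verb,noun}; 6:roik {preposition,verb}; 7:feil {preposition,adjective}; 8:staagrauk {verb}; 9:staagrauk {verb}; 10:taar {noun,verb}.
If word 2 were verb, no tagging could satisfy rule 1; so word 2 is noun.
If word 3 were adjective, no tagging could satisfy rule 3; so word 3 is preposition.
If word 4 were verb, no tagging could satisfy rule 1; so word 4 is noun.
If word 5 were verb, no tagging could satisfy rule 1; so word 5 is noun.
If word 6 were verb, no tagging could satisfy rule 1; so word 6 is preposition.
If word 7 were adjective, no tagging could satisfy rule 3; so word 7 is preposition.
If word 10 were verb, no tagging could satisfy rule 1; so word 10 is noun.
If word 1 were preposition, no tagging could satisfy rule 2; so word 1 is adjective.
So the tagging must be: adjective noun preposition noun noun preposition preposition verb verb noun.
Checking: rule 1 ✓; rule 2 ✓; rule 3 ✓; rule 4 ✓.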